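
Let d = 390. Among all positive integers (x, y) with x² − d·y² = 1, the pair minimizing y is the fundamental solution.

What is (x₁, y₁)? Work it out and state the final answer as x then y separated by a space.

79 4

[19; 1,2,1,38] for √390; ℓ=4 ⇒ convergent index 3
a_0=19:  p_0=19·1+0=19,  q_0=19·0+1=1
a_1=1:  p_1=1·19+1=20,  q_1=1·1+0=1
a_2=2:  p_2=2·20+19=59,  q_2=2·1+1=3
a_3=1:  p_3=1·59+20=79,  q_3=1·3+1=4
→ (79, 4).  Check: 79²=6241, 390·4²=6240, difference 1.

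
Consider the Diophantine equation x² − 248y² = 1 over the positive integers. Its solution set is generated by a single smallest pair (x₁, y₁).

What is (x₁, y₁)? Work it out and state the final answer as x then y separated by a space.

√248 = [15; 1,2,1,30, …], period ℓ=4 (even) → k=3
step 0: (15, 1)  from 15·(1,0) + (0,1)
step 1: (16, 1)  from 1·(15,1) + (1,0)
step 2: (47, 3)  from 2·(16,1) + (15,1)
step 3: (63, 4)  from 1·(47,3) + (16,1)
fundamental: x₁=63, y₁=4  (since 3969 − 248·16 = 1)

63 4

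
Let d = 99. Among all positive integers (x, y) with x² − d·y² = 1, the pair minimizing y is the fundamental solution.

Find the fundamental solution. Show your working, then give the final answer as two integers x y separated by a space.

d=99: √d = [9; 1,18] (ℓ=2, even), read p_1/q_1
i=0: a=9 ⇒ p=9, q=1
i=1: a=1 ⇒ p=10, q=1
→ (10, 1).  Check: 10²=100, 99·1²=99, difference 1.

10 1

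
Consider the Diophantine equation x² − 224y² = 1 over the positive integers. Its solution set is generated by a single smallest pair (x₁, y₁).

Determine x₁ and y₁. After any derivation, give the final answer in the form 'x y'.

15 1

√224 → a₀=14, period (1,28); ℓ=2 even so k=1
i=0: a=14 ⇒ p=14, q=1
i=1: a=1 ⇒ p=15, q=1
(x₁, y₁) = (15, 1);  15² − 224·1² = 1 ✓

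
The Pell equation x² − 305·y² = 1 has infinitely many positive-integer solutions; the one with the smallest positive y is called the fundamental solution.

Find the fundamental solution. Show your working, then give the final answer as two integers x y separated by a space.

489 28

d=305: √d = [17; 2,6,2,34] (ℓ=4, even), read p_3/q_3
k=0  a_k=17  p_k/q_k = 17/1
k=1  a_k=2  p_k/q_k = 35/2
k=2  a_k=6  p_k/q_k = 227/13
k=3  a_k=2  p_k/q_k = 489/28
→ (489, 28).  Check: 489²=239121, 305·28²=239120, difference 1.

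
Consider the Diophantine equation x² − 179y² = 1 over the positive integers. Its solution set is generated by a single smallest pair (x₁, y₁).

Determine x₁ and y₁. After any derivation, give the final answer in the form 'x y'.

√179 = [13; 2,1,1,1,3,…,1,2,26, …], period ℓ=14 (even) → k=13
i=0: a=13 ⇒ p=13, q=1
i=1: a=2 ⇒ p=27, q=2
…
i=4: a=1 ⇒ p=107, q=8
i=5: a=3 ⇒ p=388, q=29
i=6: a=5 ⇒ p=2047, q=153
…
i=8: a=5 ⇒ p=137042, q=10243
i=9: a=3 ⇒ p=438125, q=32747
…
i=11: a=1 ⇒ p=1013292, q=75737
i=12: a=1 ⇒ p=1588459, q=118727
i=13: a=2 ⇒ p=4190210, q=313191
→ (4190210, 313191).  Check: 4190210²=17557859844100, 179·313191²=17557859844099, difference 1.

4190210 313191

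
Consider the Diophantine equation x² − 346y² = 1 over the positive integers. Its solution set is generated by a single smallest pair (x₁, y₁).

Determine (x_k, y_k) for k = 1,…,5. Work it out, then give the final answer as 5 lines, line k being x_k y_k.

17299 930
598510801 32176140
20707276675699 1113230090790
716430357827323201 38515534648976280
24787057499402451432499 1332560466672051244650

[18; 1,1,1,1,36] for √346; ℓ=5 ⇒ convergent index 9
a_0=18:  p_0=18·1+0=18,  q_0=18·0+1=1
…
a_2=1:  p_2=1·19+18=37,  q_2=1·1+1=2
…
a_4=1:  p_4=1·56+37=93,  q_4=1·3+2=5
…
a_8=1:  p_8=1·6901+3497=10398,  q_8=1·371+188=559
a_9=1:  p_9=1·10398+6901=17299,  q_9=1·559+371=930
→ (17299, 930).  Check: 17299²=299255401, 346·930²=299255400, difference 1.
(x_2, y_2) = (17299·17299 + 346·930·930, 17299·930 + 930·17299) = (598510801, 32176140)
(x_3, y_3) = (17299·598510801 + 346·930·32176140, 17299·32176140 + 930·598510801) = (20707276675699, 1113230090790)
(x_4, y_4) = (17299·20707276675699 + 346·930·1113230090790, 17299·1113230090790 + 930·20707276675699) = (716430357827323201, 38515534648976280)
(x_5, y_5) = (17299·716430357827323201 + 346·930·38515534648976280, 17299·38515534648976280 + 930·716430357827323201) = (24787057499402451432499, 1332560466672051244650)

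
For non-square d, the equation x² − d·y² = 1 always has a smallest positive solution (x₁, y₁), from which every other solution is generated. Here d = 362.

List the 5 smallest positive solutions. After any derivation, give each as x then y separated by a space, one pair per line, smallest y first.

723 38
1045457 54948
1511730099 79454770
2185960677697 114891542472
3160897628219763 166133090959742

[19; 38] for √362; ℓ=1 ⇒ convergent index 1
a_0=19:  p_0=19·1+0=19,  q_0=19·0+1=1
a_1=38:  p_1=38·19+1=723,  q_1=38·1+0=38
→ (723, 38).  Check: 723²=522729, 362·38²=522728, difference 1.
k=2:  x_2 = 723·723+362·38·38 = 1045457,  y_2 = 723·38+38·723 = 54948
k=3:  x_3 = 723·1045457+362·38·54948 = 1511730099,  y_3 = 723·54948+38·1045457 = 79454770
k=4:  x_4 = 723·1511730099+362·38·79454770 = 2185960677697,  y_4 = 723·79454770+38·1511730099 = 114891542472
k=5:  x_5 = 723·2185960677697+362·38·114891542472 = 3160897628219763,  y_5 = 723·114891542472+38·2185960677697 = 166133090959742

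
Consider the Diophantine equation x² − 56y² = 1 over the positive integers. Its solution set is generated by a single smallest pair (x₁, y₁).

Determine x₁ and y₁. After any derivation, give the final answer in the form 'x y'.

15 2

√56 = [7; 2,14, …], period ℓ=2 (even) → k=1
a_0=7:  p_0=7·1+0=7,  q_0=7·0+1=1
a_1=2:  p_1=2·7+1=15,  q_1=2·1+0=2
(x₁, y₁) = (15, 2);  15² − 56·2² = 1 ✓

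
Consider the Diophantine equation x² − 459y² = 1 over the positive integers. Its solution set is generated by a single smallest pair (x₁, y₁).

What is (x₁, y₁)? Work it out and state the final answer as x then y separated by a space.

499850 23331

[21; 2,2,1,4,21,4,1,2,2,42] for √459; ℓ=10 ⇒ convergent index 9
step 0: (21, 1)  from 21·(1,0) + (0,1)
step 1: (43, 2)  from 2·(21,1) + (1,0)
step 2: (107, 5)  from 2·(43,2) + (21,1)
…
step 5: (14997, 700)  from 21·(707,33) + (150,7)
…
step 8: (212079, 9899)  from 2·(75692,3533) + (60695,2833)
step 9: (499850, 23331)  from 2·(212079,9899) + (75692,3533)
fundamental: x₁=499850, y₁=23331  (since 249850022500 − 459·544335561 = 1)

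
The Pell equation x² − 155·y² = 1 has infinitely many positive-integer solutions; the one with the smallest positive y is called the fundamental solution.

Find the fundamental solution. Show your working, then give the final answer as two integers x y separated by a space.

249 20

d=155: √d = [12; 2,4,2,24] (ℓ=4, even), read p_3/q_3
step 0: (12, 1)  from 12·(1,0) + (0,1)
step 1: (25, 2)  from 2·(12,1) + (1,0)
step 2: (112, 9)  from 4·(25,2) + (12,1)
step 3: (249, 20)  from 2·(112,9) + (25,2)
(x₁, y₁) = (249, 20);  249² − 155·20² = 1 ✓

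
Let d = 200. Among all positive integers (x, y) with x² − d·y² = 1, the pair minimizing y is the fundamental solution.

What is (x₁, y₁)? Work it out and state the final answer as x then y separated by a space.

99 7

d=200: √d = [14; 7,28] (ℓ=2, even), read p_1/q_1
step 0: (14, 1)  from 14·(1,0) + (0,1)
step 1: (99, 7)  from 7·(14,1) + (1,0)
(x₁, y₁) = (99, 7);  99² − 200·7² = 1 ✓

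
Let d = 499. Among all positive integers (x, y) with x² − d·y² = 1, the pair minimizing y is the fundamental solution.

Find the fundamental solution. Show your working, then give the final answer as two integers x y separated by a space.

4490 201

[22; 2,1,21,1,2,44] for √499; ℓ=6 ⇒ convergent index 5
step 0: (22, 1)  from 22·(1,0) + (0,1)
…
step 4: (1519, 68)  from 1·(1452,65) + (67,3)
step 5: (4490, 201)  from 2·(1519,68) + (1452,65)
fundamental: x₁=4490, y₁=201  (since 20160100 − 499·40401 = 1)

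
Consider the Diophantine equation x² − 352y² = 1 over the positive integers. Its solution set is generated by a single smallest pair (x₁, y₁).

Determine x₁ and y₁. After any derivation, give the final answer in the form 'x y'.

77617 4137

√352 → a₀=18, period (1,3,5,9,5,3,1,36); ℓ=8 even so k=7
step 0: (18, 1)  from 18·(1,0) + (0,1)
…
step 2: (75, 4)  from 3·(19,1) + (18,1)
…
step 4: (3621, 193)  from 9·(394,21) + (75,4)
…
step 6: (59118, 3151)  from 3·(18499,986) + (3621,193)
step 7: (77617, 4137)  from 1·(59118,3151) + (18499,986)
fundamental: x₁=77617, y₁=4137  (since 6024398689 − 352·17114769 = 1)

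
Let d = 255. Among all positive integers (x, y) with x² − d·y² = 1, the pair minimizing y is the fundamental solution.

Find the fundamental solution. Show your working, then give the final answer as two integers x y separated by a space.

16 1

[15; 1,30] for √255; ℓ=2 ⇒ convergent index 1
step 0: (15, 1)  from 15·(1,0) + (0,1)
step 1: (16, 1)  from 1·(15,1) + (1,0)
→ (16, 1).  Check: 16²=256, 255·1²=255, difference 1.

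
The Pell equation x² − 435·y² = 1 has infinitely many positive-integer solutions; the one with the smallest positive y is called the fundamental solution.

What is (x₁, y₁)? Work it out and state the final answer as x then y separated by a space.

√435 → a₀=20, period (1,5,1,40); ℓ=4 even so k=3
step 0: (20, 1)  from 20·(1,0) + (0,1)
step 1: (21, 1)  from 1·(20,1) + (1,0)
step 2: (125, 6)  from 5·(21,1) + (20,1)
step 3: (146, 7)  from 1·(125,6) + (21,1)
(x₁, y₁) = (146, 7);  146² − 435·7² = 1 ✓

146 7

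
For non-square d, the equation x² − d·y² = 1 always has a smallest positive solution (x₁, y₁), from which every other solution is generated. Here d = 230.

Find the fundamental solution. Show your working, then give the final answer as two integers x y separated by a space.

√230 = [15; 6,30, …], period ℓ=2 (even) → k=1
step 0: (15, 1)  from 15·(1,0) + (0,1)
step 1: (91, 6)  from 6·(15,1) + (1,0)
(x₁, y₁) = (91, 6);  91² − 230·6² = 1 ✓

91 6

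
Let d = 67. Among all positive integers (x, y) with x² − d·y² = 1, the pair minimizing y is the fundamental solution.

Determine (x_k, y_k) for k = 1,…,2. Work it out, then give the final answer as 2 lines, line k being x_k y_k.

48842 5967
4771081927 582880428

[8; 5,2,1,1,7,1,1,2,5,16] for √67; ℓ=10 ⇒ convergent index 9
k=0  a_k=8  p_k/q_k = 8/1
…
k=3  a_k=1  p_k/q_k = 131/16
…
k=6  a_k=1  p_k/q_k = 1899/232
…
k=8  a_k=2  p_k/q_k = 9053/1106
k=9  a_k=5  p_k/q_k = 48842/5967
fundamental: x₁=48842, y₁=5967  (since 2385540964 − 67·35605089 = 1)
(48842+5967√67)^2 = 4771081927 + 582880428√67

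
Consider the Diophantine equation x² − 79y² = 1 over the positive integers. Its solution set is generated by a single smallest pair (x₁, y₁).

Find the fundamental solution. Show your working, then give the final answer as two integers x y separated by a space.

80 9

√79 → a₀=8, period (1,7,1,16); ℓ=4 even so k=3
step 0: (8, 1)  from 8·(1,0) + (0,1)
…
step 2: (71, 8)  from 7·(9,1) + (8,1)
step 3: (80, 9)  from 1·(71,8) + (9,1)
fundamental: x₁=80, y₁=9  (since 6400 − 79·81 = 1)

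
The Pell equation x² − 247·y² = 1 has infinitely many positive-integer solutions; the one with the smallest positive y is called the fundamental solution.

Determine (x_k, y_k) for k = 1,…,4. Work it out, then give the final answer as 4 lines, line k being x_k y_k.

√247 → a₀=15, period (1,2,1,1,9,1,9,1,1,2,1,30); ℓ=12 even so k=11
k=0  a_k=15  p_k/q_k = 15/1
k=1  a_k=1  p_k/q_k = 16/1
…
k=6  a_k=1  p_k/q_k = 1163/74
…
k=9  a_k=1  p_k/q_k = 24203/1540
k=10  a_k=2  p_k/q_k = 61089/3887
k=11  a_k=1  p_k/q_k = 85292/5427
fundamental: x₁=85292, y₁=5427  (since 7274725264 − 247·29452329 = 1)
k=2:  x_2 = 85292·85292+247·5427·5427 = 14549450527,  y_2 = 85292·5427+5427·85292 = 925759368
k=3:  x_3 = 85292·14549450527+247·5427·925759368 = 2481903468612476,  y_3 = 85292·925759368+5427·14549450527 = 157919736025485
k=4:  x_4 = 85292·2481903468612476+247·5427·157919736025485 = 423373021275241155457,  y_4 = 85292·157919736025485+5427·2481903468612476 = 26938580249245573872

85292 5427
14549450527 925759368
2481903468612476 157919736025485
423373021275241155457 26938580249245573872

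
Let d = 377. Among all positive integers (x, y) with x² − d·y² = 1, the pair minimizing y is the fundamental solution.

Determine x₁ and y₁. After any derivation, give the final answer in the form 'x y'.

233 12

√377 = [19; 2,2,2,38, …], period ℓ=4 (even) → k=3
k=0  a_k=19  p_k/q_k = 19/1
k=1  a_k=2  p_k/q_k = 39/2
k=2  a_k=2  p_k/q_k = 97/5
k=3  a_k=2  p_k/q_k = 233/12
→ (233, 12).  Check: 233²=54289, 377·12²=54288, difference 1.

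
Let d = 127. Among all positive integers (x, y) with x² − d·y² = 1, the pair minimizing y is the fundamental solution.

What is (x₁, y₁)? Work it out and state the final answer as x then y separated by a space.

[11; 3,1,2,2,7,11,7,2,2,1,3,22] for √127; ℓ=12 ⇒ convergent index 11
i=0: a=11 ⇒ p=11, q=1
i=1: a=3 ⇒ p=34, q=3
i=2: a=1 ⇒ p=45, q=4
i=3: a=2 ⇒ p=124, q=11
i=4: a=2 ⇒ p=293, q=26
i=5: a=7 ⇒ p=2175, q=193
i=6: a=11 ⇒ p=24218, q=2149
i=7: a=7 ⇒ p=171701, q=15236
i=8: a=2 ⇒ p=367620, q=32621
i=9: a=2 ⇒ p=906941, q=80478
i=10: a=1 ⇒ p=1274561, q=113099
i=11: a=3 ⇒ p=4730624, q=419775
(x₁, y₁) = (4730624, 419775);  4730624² − 127·419775² = 1 ✓

4730624 419775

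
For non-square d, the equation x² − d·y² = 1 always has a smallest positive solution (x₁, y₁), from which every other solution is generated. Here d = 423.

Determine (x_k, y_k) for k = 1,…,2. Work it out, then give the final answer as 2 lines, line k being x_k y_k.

4607 224
42448897 2063936

d=423: √d = [20; 1,1,3,4,3,1,1,40] (ℓ=8, even), read p_7/q_7
step 0: (20, 1)  from 20·(1,0) + (0,1)
…
step 2: (41, 2)  from 1·(21,1) + (20,1)
step 3: (144, 7)  from 3·(41,2) + (21,1)
…
step 6: (2612, 127)  from 1·(1995,97) + (617,30)
step 7: (4607, 224)  from 1·(2612,127) + (1995,97)
→ (4607, 224).  Check: 4607²=21224449, 423·224²=21224448, difference 1.
(x_2, y_2) = (4607·4607 + 423·224·224, 4607·224 + 224·4607) = (42448897, 2063936)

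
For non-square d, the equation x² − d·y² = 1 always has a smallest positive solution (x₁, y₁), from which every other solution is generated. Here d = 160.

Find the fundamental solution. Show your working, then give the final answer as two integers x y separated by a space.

721 57

d=160: √d = [12; 1,1,1,5,1,1,1,24] (ℓ=8, even), read p_7/q_7
a_0=12:  p_0=12·1+0=12,  q_0=12·0+1=1
a_1=1:  p_1=1·12+1=13,  q_1=1·1+0=1
a_2=1:  p_2=1·13+12=25,  q_2=1·1+1=2
…
a_5=1:  p_5=1·215+38=253,  q_5=1·17+3=20
a_6=1:  p_6=1·253+215=468,  q_6=1·20+17=37
a_7=1:  p_7=1·468+253=721,  q_7=1·37+20=57
fundamental: x₁=721, y₁=57  (since 519841 − 160·3249 = 1)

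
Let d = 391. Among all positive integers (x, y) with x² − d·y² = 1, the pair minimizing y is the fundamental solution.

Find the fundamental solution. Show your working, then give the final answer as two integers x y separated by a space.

√391 → a₀=19, period (1,3,2,2,1,…,3,1,38); ℓ=16 even so k=15
k=0  a_k=19  p_k/q_k = 19/1
k=1  a_k=1  p_k/q_k = 20/1
k=2  a_k=3  p_k/q_k = 79/4
…
k=4  a_k=2  p_k/q_k = 435/22
k=5  a_k=1  p_k/q_k = 613/31
k=6  a_k=1  p_k/q_k = 1048/53
k=7  a_k=2  p_k/q_k = 2709/137
k=8  a_k=19  p_k/q_k = 52519/2656
…
k=10  a_k=1  p_k/q_k = 160266/8105
k=11  a_k=1  p_k/q_k = 268013/13554
k=12  a_k=2  p_k/q_k = 696292/35213
k=13  a_k=2  p_k/q_k = 1660597/83980
k=14  a_k=3  p_k/q_k = 5678083/287153
k=15  a_k=1  p_k/q_k = 7338680/371133
→ (7338680, 371133).  Check: 7338680²=53856224142400, 391·371133²=53856224142399, difference 1.

7338680 371133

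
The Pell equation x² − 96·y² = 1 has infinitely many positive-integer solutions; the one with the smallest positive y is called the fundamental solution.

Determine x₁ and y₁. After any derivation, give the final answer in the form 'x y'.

[9; 1,3,1,18] for √96; ℓ=4 ⇒ convergent index 3
i=0: a=9 ⇒ p=9, q=1
i=1: a=1 ⇒ p=10, q=1
i=2: a=3 ⇒ p=39, q=4
i=3: a=1 ⇒ p=49, q=5
→ (49, 5).  Check: 49²=2401, 96·5²=2400, difference 1.

49 5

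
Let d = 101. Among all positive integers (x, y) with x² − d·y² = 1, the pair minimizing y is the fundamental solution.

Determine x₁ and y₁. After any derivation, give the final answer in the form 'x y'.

201 20

√101 → a₀=10, period (20); ℓ=1 odd so k=1
k=0  a_k=10  p_k/q_k = 10/1
k=1  a_k=20  p_k/q_k = 201/20
(x₁, y₁) = (201, 20);  201² − 101·20² = 1 ✓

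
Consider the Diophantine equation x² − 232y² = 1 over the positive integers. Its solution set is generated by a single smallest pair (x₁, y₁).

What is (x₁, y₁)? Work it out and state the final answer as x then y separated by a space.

d=232: √d = [15; 4,3,7,3,4,30] (ℓ=6, even), read p_5/q_5
step 0: (15, 1)  from 15·(1,0) + (0,1)
…
step 4: (4539, 298)  from 3·(1447,95) + (198,13)
step 5: (19603, 1287)  from 4·(4539,298) + (1447,95)
(x₁, y₁) = (19603, 1287);  19603² − 232·1287² = 1 ✓

19603 1287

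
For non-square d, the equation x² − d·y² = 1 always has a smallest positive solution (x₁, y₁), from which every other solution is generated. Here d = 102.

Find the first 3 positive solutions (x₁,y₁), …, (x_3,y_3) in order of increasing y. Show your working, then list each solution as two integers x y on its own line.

101 10
20401 2020
4120901 408030

d=102: √d = [10; 10,20] (ℓ=2, even), read p_1/q_1
a_0=10:  p_0=10·1+0=10,  q_0=10·0+1=1
a_1=10:  p_1=10·10+1=101,  q_1=10·1+0=10
fundamental: x₁=101, y₁=10  (since 10201 − 102·100 = 1)
n=2: (101,10)∘(101,10) = (101·101+102·10·10, 101·10+10·101) = (20401,2020)
n=3: (20401,2020)∘(101,10) = (101·20401+102·10·2020, 101·2020+10·20401) = (4120901,408030)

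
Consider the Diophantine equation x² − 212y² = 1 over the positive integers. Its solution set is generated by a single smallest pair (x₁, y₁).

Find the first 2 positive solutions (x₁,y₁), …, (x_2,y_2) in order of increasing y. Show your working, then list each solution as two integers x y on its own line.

66249 4550
8777860001 602865900

√212 = [14; 1,1,3,1,1,…,1,1,28, …], period ℓ=14 (even) → k=13
k=0  a_k=14  p_k/q_k = 14/1
k=1  a_k=1  p_k/q_k = 15/1
k=2  a_k=1  p_k/q_k = 29/2
k=3  a_k=3  p_k/q_k = 102/7
k=4  a_k=1  p_k/q_k = 131/9
…
k=6  a_k=1  p_k/q_k = 364/25
k=7  a_k=6  p_k/q_k = 2417/166
k=8  a_k=1  p_k/q_k = 2781/191
…
k=10  a_k=1  p_k/q_k = 7979/548
k=11  a_k=3  p_k/q_k = 29135/2001
k=12  a_k=1  p_k/q_k = 37114/2549
k=13  a_k=1  p_k/q_k = 66249/4550
fundamental: x₁=66249, y₁=4550  (since 4388930001 − 212·20702500 = 1)
k=2:  x_2 = 66249·66249+212·4550·4550 = 8777860001,  y_2 = 66249·4550+4550·66249 = 602865900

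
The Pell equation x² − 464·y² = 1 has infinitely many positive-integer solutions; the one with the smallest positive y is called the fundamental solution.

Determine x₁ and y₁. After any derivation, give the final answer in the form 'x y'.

9801 455

[21; 1,1,5,1,1,1,5,1,1,42] for √464; ℓ=10 ⇒ convergent index 9
a_0=21:  p_0=21·1+0=21,  q_0=21·0+1=1
a_1=1:  p_1=1·21+1=22,  q_1=1·1+0=1
a_2=1:  p_2=1·22+21=43,  q_2=1·1+1=2
…
a_4=1:  p_4=1·237+43=280,  q_4=1·11+2=13
…
a_6=1:  p_6=1·517+280=797,  q_6=1·24+13=37
…
a_8=1:  p_8=1·4502+797=5299,  q_8=1·209+37=246
a_9=1:  p_9=1·5299+4502=9801,  q_9=1·246+209=455
(x₁, y₁) = (9801, 455);  9801² − 464·455² = 1 ✓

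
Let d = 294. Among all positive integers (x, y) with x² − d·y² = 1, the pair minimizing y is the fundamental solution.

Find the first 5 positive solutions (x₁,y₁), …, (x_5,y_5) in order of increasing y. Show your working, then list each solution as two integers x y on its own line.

4801 280
46099201 2688560
442644523201 25815552840
4250272665676801 247880935681120
40811117693184120001 2380152718594561400

[17; 6,1,4,1,6,34] for √294; ℓ=6 ⇒ convergent index 5
a_0=17:  p_0=17·1+0=17,  q_0=17·0+1=1
a_1=6:  p_1=6·17+1=103,  q_1=6·1+0=6
…
a_3=4:  p_3=4·120+103=583,  q_3=4·7+6=34
a_4=1:  p_4=1·583+120=703,  q_4=1·34+7=41
a_5=6:  p_5=6·703+583=4801,  q_5=6·41+34=280
→ (4801, 280).  Check: 4801²=23049601, 294·280²=23049600, difference 1.
n=2: (4801,280)∘(4801,280) = (4801·4801+294·280·280, 4801·280+280·4801) = (46099201,2688560)
n=3: (46099201,2688560)∘(4801,280) = (4801·46099201+294·280·2688560, 4801·2688560+280·46099201) = (442644523201,25815552840)
n=4: (442644523201,25815552840)∘(4801,280) = (4801·442644523201+294·280·25815552840, 4801·25815552840+280·442644523201) = (4250272665676801,247880935681120)
n=5: (4250272665676801,247880935681120)∘(4801,280) = (4801·4250272665676801+294·280·247880935681120, 4801·247880935681120+280·4250272665676801) = (40811117693184120001,2380152718594561400)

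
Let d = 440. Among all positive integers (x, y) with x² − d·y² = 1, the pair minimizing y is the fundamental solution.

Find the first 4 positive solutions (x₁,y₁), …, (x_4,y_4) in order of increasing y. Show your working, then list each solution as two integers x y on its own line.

d=440: √d = [20; 1,40] (ℓ=2, even), read p_1/q_1
a_0=20:  p_0=20·1+0=20,  q_0=20·0+1=1
a_1=1:  p_1=1·20+1=21,  q_1=1·1+0=1
→ (21, 1).  Check: 21²=441, 440·1²=440, difference 1.
k=2:  x_2 = 21·21+440·1·1 = 881,  y_2 = 21·1+1·21 = 42
k=3:  x_3 = 21·881+440·1·42 = 36981,  y_3 = 21·42+1·881 = 1763
k=4:  x_4 = 21·36981+440·1·1763 = 1552321,  y_4 = 21·1763+1·36981 = 74004

21 1
881 42
36981 1763
1552321 74004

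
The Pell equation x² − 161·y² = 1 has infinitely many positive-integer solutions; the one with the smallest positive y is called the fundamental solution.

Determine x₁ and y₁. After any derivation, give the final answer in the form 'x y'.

√161 → a₀=12, period (1,2,4,1,2,1,4,2,1,24); ℓ=10 even so k=9
i=0: a=12 ⇒ p=12, q=1
i=1: a=1 ⇒ p=13, q=1
i=2: a=2 ⇒ p=38, q=3
…
i=4: a=1 ⇒ p=203, q=16
i=5: a=2 ⇒ p=571, q=45
…
i=7: a=4 ⇒ p=3667, q=289
i=8: a=2 ⇒ p=8108, q=639
i=9: a=1 ⇒ p=11775, q=928
→ (11775, 928).  Check: 11775²=138650625, 161·928²=138650624, difference 1.

11775 928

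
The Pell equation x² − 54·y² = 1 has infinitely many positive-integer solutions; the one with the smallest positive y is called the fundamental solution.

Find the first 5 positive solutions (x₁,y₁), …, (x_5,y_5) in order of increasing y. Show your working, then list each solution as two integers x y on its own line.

485 66
470449 64020
456335045 62099334
442644523201 60236289960
429364731169925 58429139161866

√54 = [7; 2,1,6,1,2,14, …], period ℓ=6 (even) → k=5
step 0: (7, 1)  from 7·(1,0) + (0,1)
step 1: (15, 2)  from 2·(7,1) + (1,0)
step 2: (22, 3)  from 1·(15,2) + (7,1)
…
step 4: (169, 23)  from 1·(147,20) + (22,3)
step 5: (485, 66)  from 2·(169,23) + (147,20)
fundamental: x₁=485, y₁=66  (since 235225 − 54·4356 = 1)
(x_2, y_2) = (485·485 + 54·66·66, 485·66 + 66·485) = (470449, 64020)
(x_3, y_3) = (485·470449 + 54·66·64020, 485·64020 + 66·470449) = (456335045, 62099334)
(x_4, y_4) = (485·456335045 + 54·66·62099334, 485·62099334 + 66·456335045) = (442644523201, 60236289960)
(x_5, y_5) = (485·442644523201 + 54·66·60236289960, 485·60236289960 + 66·442644523201) = (429364731169925, 58429139161866)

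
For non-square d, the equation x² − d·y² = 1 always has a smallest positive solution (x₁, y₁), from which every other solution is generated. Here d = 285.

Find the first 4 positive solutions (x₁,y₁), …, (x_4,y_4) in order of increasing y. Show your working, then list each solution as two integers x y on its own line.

2431 144
11819521 700128
57466508671 3404022192
279402153338881 16550355197376

d=285: √d = [16; 1,7,2,7,1,32] (ℓ=6, even), read p_5/q_5
k=0  a_k=16  p_k/q_k = 16/1
k=1  a_k=1  p_k/q_k = 17/1
k=2  a_k=7  p_k/q_k = 135/8
k=3  a_k=2  p_k/q_k = 287/17
k=4  a_k=7  p_k/q_k = 2144/127
k=5  a_k=1  p_k/q_k = 2431/144
fundamental: x₁=2431, y₁=144  (since 5909761 − 285·20736 = 1)
k=2:  x_2 = 2431·2431+285·144·144 = 11819521,  y_2 = 2431·144+144·2431 = 700128
k=3:  x_3 = 2431·11819521+285·144·700128 = 57466508671,  y_3 = 2431·700128+144·11819521 = 3404022192
k=4:  x_4 = 2431·57466508671+285·144·3404022192 = 279402153338881,  y_4 = 2431·3404022192+144·57466508671 = 16550355197376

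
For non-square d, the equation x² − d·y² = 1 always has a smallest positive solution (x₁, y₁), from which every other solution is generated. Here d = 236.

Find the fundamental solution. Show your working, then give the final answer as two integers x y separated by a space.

d=236: √d = [15; 2,1,3,5,1,6,1,5,3,1,2,30] (ℓ=12, even), read p_11/q_11
i=0: a=15 ⇒ p=15, q=1
…
i=2: a=1 ⇒ p=46, q=3
i=3: a=3 ⇒ p=169, q=11
…
i=6: a=6 ⇒ p=7251, q=472
i=7: a=1 ⇒ p=8311, q=541
…
i=9: a=3 ⇒ p=154729, q=10072
i=10: a=1 ⇒ p=203535, q=13249
i=11: a=2 ⇒ p=561799, q=36570
(x₁, y₁) = (561799, 36570);  561799² − 236·36570² = 1 ✓

561799 36570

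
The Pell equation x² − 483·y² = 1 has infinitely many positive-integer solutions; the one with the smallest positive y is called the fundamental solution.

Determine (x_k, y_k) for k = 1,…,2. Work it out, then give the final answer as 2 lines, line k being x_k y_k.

√483 → a₀=21, period (1,42); ℓ=2 even so k=1
a_0=21:  p_0=21·1+0=21,  q_0=21·0+1=1
a_1=1:  p_1=1·21+1=22,  q_1=1·1+0=1
→ (22, 1).  Check: 22²=484, 483·1²=483, difference 1.
k=2:  x_2 = 22·22+483·1·1 = 967,  y_2 = 22·1+1·22 = 44

22 1
967 44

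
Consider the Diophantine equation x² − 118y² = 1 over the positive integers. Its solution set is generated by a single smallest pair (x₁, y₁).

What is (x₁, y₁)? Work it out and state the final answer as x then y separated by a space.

[10; 1,6,3,2,10,2,3,6,1,20] for √118; ℓ=10 ⇒ convergent index 9
i=0: a=10 ⇒ p=10, q=1
i=1: a=1 ⇒ p=11, q=1
i=2: a=6 ⇒ p=76, q=7
i=3: a=3 ⇒ p=239, q=22
…
i=6: a=2 ⇒ p=12112, q=1115
i=7: a=3 ⇒ p=42115, q=3877
i=8: a=6 ⇒ p=264802, q=24377
i=9: a=1 ⇒ p=306917, q=28254
→ (306917, 28254).  Check: 306917²=94198044889, 118·28254²=94198044888, difference 1.

306917 28254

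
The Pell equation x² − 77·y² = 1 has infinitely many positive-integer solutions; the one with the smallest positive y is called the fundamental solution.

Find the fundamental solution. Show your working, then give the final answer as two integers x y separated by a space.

351 40

[8; 1,3,2,3,1,16] for √77; ℓ=6 ⇒ convergent index 5
k=0  a_k=8  p_k/q_k = 8/1
k=1  a_k=1  p_k/q_k = 9/1
k=2  a_k=3  p_k/q_k = 35/4
k=3  a_k=2  p_k/q_k = 79/9
k=4  a_k=3  p_k/q_k = 272/31
k=5  a_k=1  p_k/q_k = 351/40
→ (351, 40).  Check: 351²=123201, 77·40²=123200, difference 1.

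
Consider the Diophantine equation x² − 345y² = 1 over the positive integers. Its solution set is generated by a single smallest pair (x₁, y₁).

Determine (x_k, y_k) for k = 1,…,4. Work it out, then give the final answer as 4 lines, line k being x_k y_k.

6761 364
91422241 4922008
1236211536041 66555391812
16716052298924161 899962003159856

d=345: √d = [18; 1,1,2,1,6,1,2,1,1,36] (ℓ=10, even), read p_9/q_9
k=0  a_k=18  p_k/q_k = 18/1
k=1  a_k=1  p_k/q_k = 19/1
k=2  a_k=1  p_k/q_k = 37/2
k=3  a_k=2  p_k/q_k = 93/5
k=4  a_k=1  p_k/q_k = 130/7
k=5  a_k=6  p_k/q_k = 873/47
…
k=7  a_k=2  p_k/q_k = 2879/155
k=8  a_k=1  p_k/q_k = 3882/209
k=9  a_k=1  p_k/q_k = 6761/364
(x₁, y₁) = (6761, 364);  6761² − 345·364² = 1 ✓
k=2:  x_2 = 6761·6761+345·364·364 = 91422241,  y_2 = 6761·364+364·6761 = 4922008
k=3:  x_3 = 6761·91422241+345·364·4922008 = 1236211536041,  y_3 = 6761·4922008+364·91422241 = 66555391812
k=4:  x_4 = 6761·1236211536041+345·364·66555391812 = 16716052298924161,  y_4 = 6761·66555391812+364·1236211536041 = 899962003159856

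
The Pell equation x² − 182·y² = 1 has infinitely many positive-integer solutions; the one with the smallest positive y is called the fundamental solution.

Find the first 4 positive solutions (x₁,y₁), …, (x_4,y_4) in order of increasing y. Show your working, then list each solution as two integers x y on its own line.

27 2
1457 108
78651 5830
4245697 314712

[13; 2,26] for √182; ℓ=2 ⇒ convergent index 1
i=0: a=13 ⇒ p=13, q=1
i=1: a=2 ⇒ p=27, q=2
(x₁, y₁) = (27, 2);  27² − 182·2² = 1 ✓
n=2: (27,2)∘(27,2) = (27·27+182·2·2, 27·2+2·27) = (1457,108)
n=3: (1457,108)∘(27,2) = (27·1457+182·2·108, 27·108+2·1457) = (78651,5830)
n=4: (78651,5830)∘(27,2) = (27·78651+182·2·5830, 27·5830+2·78651) = (4245697,314712)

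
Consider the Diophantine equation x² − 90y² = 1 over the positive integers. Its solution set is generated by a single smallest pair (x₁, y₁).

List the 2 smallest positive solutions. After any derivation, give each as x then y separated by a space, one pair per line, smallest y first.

19 2
721 76

√90 → a₀=9, period (2,18); ℓ=2 even so k=1
i=0: a=9 ⇒ p=9, q=1
i=1: a=2 ⇒ p=19, q=2
→ (19, 2).  Check: 19²=361, 90·2²=360, difference 1.
k=2:  x_2 = 19·19+90·2·2 = 721,  y_2 = 19·2+2·19 = 76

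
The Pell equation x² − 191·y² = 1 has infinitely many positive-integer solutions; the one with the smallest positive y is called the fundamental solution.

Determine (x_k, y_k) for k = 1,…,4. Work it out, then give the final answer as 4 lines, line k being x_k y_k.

√191 → a₀=13, period (1,4,1,1,3,…,4,1,26); ℓ=16 even so k=15
k=0  a_k=13  p_k/q_k = 13/1
…
k=2  a_k=4  p_k/q_k = 69/5
k=3  a_k=1  p_k/q_k = 83/6
k=4  a_k=1  p_k/q_k = 152/11
k=5  a_k=3  p_k/q_k = 539/39
…
k=7  a_k=2  p_k/q_k = 2999/217
…
k=9  a_k=2  p_k/q_k = 83433/6037
…
k=11  a_k=3  p_k/q_k = 704682/50989
…
k=14  a_k=4  p_k/q_k = 7377553/533821
k=15  a_k=1  p_k/q_k = 8994000/650783
(x₁, y₁) = (8994000, 650783);  8994000² − 191·650783² = 1 ✓
(x_2, y_2) = (8994000·8994000 + 191·650783·650783, 8994000·650783 + 650783·8994000) = (161784071999999, 11706284604000)
(x_3, y_3) = (8994000·161784071999999 + 191·650783·11706284604000, 8994000·11706284604000 + 650783·161784071999999) = (2910171887135973018000, 210572647456751349217)
(x_4, y_4) = (8994000·2910171887135973018000 + 191·650783·210572647456751349217, 8994000·210572647456751349217 + 650783·2910171887135973018000) = (52348171905801720863712000001, 3787780782452031563430792000)

8994000 650783
161784071999999 11706284604000
2910171887135973018000 210572647456751349217
52348171905801720863712000001 3787780782452031563430792000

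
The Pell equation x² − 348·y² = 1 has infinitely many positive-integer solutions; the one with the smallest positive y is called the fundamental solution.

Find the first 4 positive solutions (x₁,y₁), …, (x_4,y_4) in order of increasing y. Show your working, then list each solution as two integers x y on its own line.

1567 84
4910977 263256
15391000351 825044220
48235390189057 2585688322224

[18; 1,1,1,8,1,1,1,36] for √348; ℓ=8 ⇒ convergent index 7
step 0: (18, 1)  from 18·(1,0) + (0,1)
step 1: (19, 1)  from 1·(18,1) + (1,0)
…
step 3: (56, 3)  from 1·(37,2) + (19,1)
step 4: (485, 26)  from 8·(56,3) + (37,2)
step 5: (541, 29)  from 1·(485,26) + (56,3)
step 6: (1026, 55)  from 1·(541,29) + (485,26)
step 7: (1567, 84)  from 1·(1026,55) + (541,29)
fundamental: x₁=1567, y₁=84  (since 2455489 − 348·7056 = 1)
k=2:  x_2 = 1567·1567+348·84·84 = 4910977,  y_2 = 1567·84+84·1567 = 263256
k=3:  x_3 = 1567·4910977+348·84·263256 = 15391000351,  y_3 = 1567·263256+84·4910977 = 825044220
k=4:  x_4 = 1567·15391000351+348·84·825044220 = 48235390189057,  y_4 = 1567·825044220+84·15391000351 = 2585688322224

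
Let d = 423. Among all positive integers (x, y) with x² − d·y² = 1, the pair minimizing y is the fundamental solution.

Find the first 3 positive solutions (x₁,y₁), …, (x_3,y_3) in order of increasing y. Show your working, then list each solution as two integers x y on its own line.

4607 224
42448897 2063936
391124132351 19017106080

√423 → a₀=20, period (1,1,3,4,3,1,1,40); ℓ=8 even so k=7
step 0: (20, 1)  from 20·(1,0) + (0,1)
…
step 2: (41, 2)  from 1·(21,1) + (20,1)
…
step 6: (2612, 127)  from 1·(1995,97) + (617,30)
step 7: (4607, 224)  from 1·(2612,127) + (1995,97)
(x₁, y₁) = (4607, 224);  4607² − 423·224² = 1 ✓
(x_2, y_2) = (4607·4607 + 423·224·224, 4607·224 + 224·4607) = (42448897, 2063936)
(x_3, y_3) = (4607·42448897 + 423·224·2063936, 4607·2063936 + 224·42448897) = (391124132351, 19017106080)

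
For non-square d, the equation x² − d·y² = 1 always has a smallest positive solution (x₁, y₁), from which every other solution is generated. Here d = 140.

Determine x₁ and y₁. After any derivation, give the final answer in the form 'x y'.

71 6

√140 = [11; 1,4,1,22, …], period ℓ=4 (even) → k=3
a_0=11:  p_0=11·1+0=11,  q_0=11·0+1=1
…
a_2=4:  p_2=4·12+11=59,  q_2=4·1+1=5
a_3=1:  p_3=1·59+12=71,  q_3=1·5+1=6
(x₁, y₁) = (71, 6);  71² − 140·6² = 1 ✓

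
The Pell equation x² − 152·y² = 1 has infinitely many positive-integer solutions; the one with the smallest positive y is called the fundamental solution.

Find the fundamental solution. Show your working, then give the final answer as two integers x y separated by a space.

[12; 3,24] for √152; ℓ=2 ⇒ convergent index 1
i=0: a=12 ⇒ p=12, q=1
i=1: a=3 ⇒ p=37, q=3
(x₁, y₁) = (37, 3);  37² − 152·3² = 1 ✓

37 3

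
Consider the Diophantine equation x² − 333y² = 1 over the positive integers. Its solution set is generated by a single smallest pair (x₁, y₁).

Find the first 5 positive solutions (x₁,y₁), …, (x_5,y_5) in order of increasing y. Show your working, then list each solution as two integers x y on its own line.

73 4
10657 584
1555849 85260
227143297 12447376
33161365513 1817231636

√333 → a₀=18, period (4,36); ℓ=2 even so k=1
step 0: (18, 1)  from 18·(1,0) + (0,1)
step 1: (73, 4)  from 4·(18,1) + (1,0)
→ (73, 4).  Check: 73²=5329, 333·4²=5328, difference 1.
(x_2, y_2) = (73·73 + 333·4·4, 73·4 + 4·73) = (10657, 584)
(x_3, y_3) = (73·10657 + 333·4·584, 73·584 + 4·10657) = (1555849, 85260)
(x_4, y_4) = (73·1555849 + 333·4·85260, 73·85260 + 4·1555849) = (227143297, 12447376)
(x_5, y_5) = (73·227143297 + 333·4·12447376, 73·12447376 + 4·227143297) = (33161365513, 1817231636)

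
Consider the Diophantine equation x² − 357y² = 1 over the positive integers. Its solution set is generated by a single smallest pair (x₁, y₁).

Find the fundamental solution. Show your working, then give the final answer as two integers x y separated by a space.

3401 180

√357 → a₀=18, period (1,8,2,8,1,36); ℓ=6 even so k=5
a_0=18:  p_0=18·1+0=18,  q_0=18·0+1=1
a_1=1:  p_1=1·18+1=19,  q_1=1·1+0=1
a_2=8:  p_2=8·19+18=170,  q_2=8·1+1=9
a_3=2:  p_3=2·170+19=359,  q_3=2·9+1=19
a_4=8:  p_4=8·359+170=3042,  q_4=8·19+9=161
a_5=1:  p_5=1·3042+359=3401,  q_5=1·161+19=180
→ (3401, 180).  Check: 3401²=11566801, 357·180²=11566800, difference 1.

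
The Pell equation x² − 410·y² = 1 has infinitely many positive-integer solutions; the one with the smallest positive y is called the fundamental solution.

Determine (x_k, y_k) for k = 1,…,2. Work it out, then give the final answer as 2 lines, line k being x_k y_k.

d=410: √d = [20; 4,40] (ℓ=2, even), read p_1/q_1
a_0=20:  p_0=20·1+0=20,  q_0=20·0+1=1
a_1=4:  p_1=4·20+1=81,  q_1=4·1+0=4
(x₁, y₁) = (81, 4);  81² − 410·4² = 1 ✓
k=2:  x_2 = 81·81+410·4·4 = 13121,  y_2 = 81·4+4·81 = 648

81 4
13121 648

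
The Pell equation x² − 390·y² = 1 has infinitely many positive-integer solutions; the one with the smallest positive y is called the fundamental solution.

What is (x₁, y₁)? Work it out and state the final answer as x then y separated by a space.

√390 → a₀=19, period (1,2,1,38); ℓ=4 even so k=3
step 0: (19, 1)  from 19·(1,0) + (0,1)
…
step 2: (59, 3)  from 2·(20,1) + (19,1)
step 3: (79, 4)  from 1·(59,3) + (20,1)
fundamental: x₁=79, y₁=4  (since 6241 − 390·16 = 1)

79 4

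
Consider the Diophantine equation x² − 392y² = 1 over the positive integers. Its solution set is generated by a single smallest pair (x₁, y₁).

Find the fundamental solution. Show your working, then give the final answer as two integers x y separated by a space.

99 5

[19; 1,3,1,38] for √392; ℓ=4 ⇒ convergent index 3
step 0: (19, 1)  from 19·(1,0) + (0,1)
step 1: (20, 1)  from 1·(19,1) + (1,0)
step 2: (79, 4)  from 3·(20,1) + (19,1)
step 3: (99, 5)  from 1·(79,4) + (20,1)
→ (99, 5).  Check: 99²=9801, 392·5²=9800, difference 1.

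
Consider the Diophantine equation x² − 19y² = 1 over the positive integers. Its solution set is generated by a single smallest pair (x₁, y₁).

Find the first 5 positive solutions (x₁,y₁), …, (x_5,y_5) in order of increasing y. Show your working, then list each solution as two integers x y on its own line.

√19 = [4; 2,1,3,1,2,8, …], period ℓ=6 (even) → k=5
step 0: (4, 1)  from 4·(1,0) + (0,1)
step 1: (9, 2)  from 2·(4,1) + (1,0)
step 2: (13, 3)  from 1·(9,2) + (4,1)
step 3: (48, 11)  from 3·(13,3) + (9,2)
step 4: (61, 14)  from 1·(48,11) + (13,3)
step 5: (170, 39)  from 2·(61,14) + (48,11)
fundamental: x₁=170, y₁=39  (since 28900 − 19·1521 = 1)
n=2: (170,39)∘(170,39) = (170·170+19·39·39, 170·39+39·170) = (57799,13260)
n=3: (57799,13260)∘(170,39) = (170·57799+19·39·13260, 170·13260+39·57799) = (19651490,4508361)
n=4: (19651490,4508361)∘(170,39) = (170·19651490+19·39·4508361, 170·4508361+39·19651490) = (6681448801,1532829480)
n=5: (6681448801,1532829480)∘(170,39) = (170·6681448801+19·39·1532829480, 170·1532829480+39·6681448801) = (2271672940850,521157514839)

170 39
57799 13260
19651490 4508361
6681448801 1532829480
2271672940850 521157514839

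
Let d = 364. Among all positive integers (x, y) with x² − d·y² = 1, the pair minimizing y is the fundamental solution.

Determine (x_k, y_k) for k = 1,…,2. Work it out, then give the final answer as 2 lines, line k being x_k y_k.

4954951 259710
49103078824801 2573700648420

√364 = [19; 12,1,2,3,1,8,1,3,2,1,12,38, …], period ℓ=12 (even) → k=11
a_0=19:  p_0=19·1+0=19,  q_0=19·0+1=1
a_1=12:  p_1=12·19+1=229,  q_1=12·1+0=12
a_2=1:  p_2=1·229+19=248,  q_2=1·12+1=13
…
a_4=3:  p_4=3·725+248=2423,  q_4=3·38+13=127
…
a_6=8:  p_6=8·3148+2423=27607,  q_6=8·165+127=1447
a_7=1:  p_7=1·27607+3148=30755,  q_7=1·1447+165=1612
…
a_10=1:  p_10=1·270499+119872=390371,  q_10=1·14178+6283=20461
a_11=12:  p_11=12·390371+270499=4954951,  q_11=12·20461+14178=259710
→ (4954951, 259710).  Check: 4954951²=24551539412401, 364·259710²=24551539412400, difference 1.
n=2: (4954951,259710)∘(4954951,259710) = (4954951·4954951+364·259710·259710, 4954951·259710+259710·4954951) = (49103078824801,2573700648420)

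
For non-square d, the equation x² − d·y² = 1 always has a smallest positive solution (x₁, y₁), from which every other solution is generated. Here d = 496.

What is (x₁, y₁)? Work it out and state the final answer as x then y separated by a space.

4620799 207480

d=496: √d = [22; 3,1,2,4,1,…,1,3,44] (ℓ=16, even), read p_15/q_15
k=0  a_k=22  p_k/q_k = 22/1
…
k=4  a_k=4  p_k/q_k = 1069/48
k=5  a_k=1  p_k/q_k = 1314/59
…
k=9  a_k=2  p_k/q_k = 35166/1579
…
k=14  a_k=1  p_k/q_k = 1252502/56239
k=15  a_k=3  p_k/q_k = 4620799/207480
(x₁, y₁) = (4620799, 207480);  4620799² − 496·207480² = 1 ✓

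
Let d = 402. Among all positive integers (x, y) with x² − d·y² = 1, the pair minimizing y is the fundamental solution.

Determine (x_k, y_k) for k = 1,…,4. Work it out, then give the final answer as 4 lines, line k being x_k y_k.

401 20
321601 16040
257923601 12864060
206854406401 10316960080

[20; 20,40] for √402; ℓ=2 ⇒ convergent index 1
a_0=20:  p_0=20·1+0=20,  q_0=20·0+1=1
a_1=20:  p_1=20·20+1=401,  q_1=20·1+0=20
fundamental: x₁=401, y₁=20  (since 160801 − 402·400 = 1)
k=2:  x_2 = 401·401+402·20·20 = 321601,  y_2 = 401·20+20·401 = 16040
k=3:  x_3 = 401·321601+402·20·16040 = 257923601,  y_3 = 401·16040+20·321601 = 12864060
k=4:  x_4 = 401·257923601+402·20·12864060 = 206854406401,  y_4 = 401·12864060+20·257923601 = 10316960080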